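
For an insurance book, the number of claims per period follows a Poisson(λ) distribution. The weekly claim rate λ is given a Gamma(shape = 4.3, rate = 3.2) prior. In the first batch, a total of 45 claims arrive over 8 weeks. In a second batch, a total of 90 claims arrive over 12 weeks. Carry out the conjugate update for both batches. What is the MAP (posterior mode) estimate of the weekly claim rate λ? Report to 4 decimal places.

With a Gamma(shape α, rate β) prior, the Poisson likelihood is conjugate: the posterior is Gamma(α + ΣXᵢ, β + n).
After batch 1: Gamma(α+S, β+n) = Gamma(4.3+45, 3.2+8) = Gamma(49.3, 11.2).
After batch 2: Gamma(α+S, β+n) = Gamma(49.3+90, 11.2+12) = Gamma(139.3, 23.2).
Mode of Gamma(α,β) for α≥1 is (α−1)/β = 138.3/23.2 = 5.9612.

5.9612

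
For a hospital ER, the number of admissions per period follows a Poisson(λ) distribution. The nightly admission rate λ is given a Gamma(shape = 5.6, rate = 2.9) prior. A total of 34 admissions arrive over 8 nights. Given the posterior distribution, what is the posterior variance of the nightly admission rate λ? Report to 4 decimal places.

With a Gamma(shape α, rate β) prior, the Poisson likelihood is conjugate: the posterior is Gamma(α + ΣXᵢ, β + n).
Posterior: Gamma(α+S, β+n) = Gamma(5.6+34, 2.9+8) = Gamma(39.6, 10.9).
Var = α/β² = 39.6/10.9² = 0.3333.

0.3333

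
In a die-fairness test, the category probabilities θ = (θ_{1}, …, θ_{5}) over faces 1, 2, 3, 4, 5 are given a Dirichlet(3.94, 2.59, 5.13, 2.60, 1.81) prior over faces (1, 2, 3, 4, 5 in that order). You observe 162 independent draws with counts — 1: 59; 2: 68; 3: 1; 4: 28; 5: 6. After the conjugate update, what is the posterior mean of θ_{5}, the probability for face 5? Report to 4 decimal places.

0.0439

The Dirichlet prior is conjugate to the Multinomial likelihood: each posterior αⱼ = prior αⱼ + observed count nⱼ.
Posterior concentration: (62.94, 70.59, 6.13, 30.60, 7.81), total = 178.07.
E[θ_{5}|data] = α_{5}/Σα = 7.81/178.07 = 0.0439.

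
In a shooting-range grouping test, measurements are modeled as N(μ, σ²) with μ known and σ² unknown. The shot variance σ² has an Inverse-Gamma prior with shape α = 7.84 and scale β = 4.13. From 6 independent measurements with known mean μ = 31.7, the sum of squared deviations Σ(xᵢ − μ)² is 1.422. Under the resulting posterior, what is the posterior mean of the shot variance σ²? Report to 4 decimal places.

With known mean μ and an Inverse-Gamma(α, β) prior on σ², the Normal likelihood is conjugate: posterior is Inv-Gamma(α + n/2, β + Σ(xᵢ−μ)²/2).
Posterior: Inv-Gamma(7.84 + 6/2, 4.13 + 1.422/2) = Inv-Gamma(10.84, 4.8410).
E[σ²|data] = β/(α−1) = 4.8410/9.84 = 0.4920.

0.4920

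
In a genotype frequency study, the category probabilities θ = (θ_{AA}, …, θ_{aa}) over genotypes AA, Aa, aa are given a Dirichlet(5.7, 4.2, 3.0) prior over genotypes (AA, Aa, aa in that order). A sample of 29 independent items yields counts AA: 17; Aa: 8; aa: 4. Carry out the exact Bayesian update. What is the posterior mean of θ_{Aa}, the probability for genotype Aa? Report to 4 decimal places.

0.2912

The Dirichlet prior is conjugate to the Multinomial likelihood: each posterior αⱼ = prior αⱼ + observed count nⱼ.
Posterior concentration: (22.7, 12.2, 7.0), total = 41.9.
E[θ_{Aa}|data] = α_{Aa}/Σα = 12.2/41.9 = 0.2912.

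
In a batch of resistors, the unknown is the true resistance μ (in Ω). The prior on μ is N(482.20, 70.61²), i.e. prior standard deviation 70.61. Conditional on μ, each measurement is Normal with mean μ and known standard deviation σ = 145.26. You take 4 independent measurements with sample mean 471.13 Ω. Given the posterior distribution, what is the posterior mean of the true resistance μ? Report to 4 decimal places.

For Normal data with known variance σ², a Normal(μ₀, σ₀²) prior on μ is conjugate. Posterior precision = 1/σ₀² + n/σ²; posterior mean is the precision-weighted average of μ₀ and x̄.
n·x̄ = 4·471.13 = 1884.52.
σ₀² = 70.61² = 4985.7721, σ² = 145.26² = 21100.4676; σ² + n·σ₀² = 21100.4676 + 4·4985.7721 = 41043.556.
Posterior mean = (μ₀/σ₀² + n·x̄/σ²)/(1/σ₀² + n/σ²) = (σ²·μ₀ + σ₀²·n·x̄)/(σ² + n·σ₀²) = (21100.4676·482.20 + 4985.7721·1884.52)/41043.556 = 19570432.714612/41043.556 = 476.8211.

476.8211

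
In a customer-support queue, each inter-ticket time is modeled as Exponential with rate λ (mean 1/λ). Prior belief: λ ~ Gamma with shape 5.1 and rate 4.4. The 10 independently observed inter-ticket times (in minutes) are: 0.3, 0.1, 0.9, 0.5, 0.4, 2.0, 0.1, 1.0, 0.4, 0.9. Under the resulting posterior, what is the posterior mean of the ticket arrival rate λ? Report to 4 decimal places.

1.3727

With a Gamma(shape α, rate β) prior on the exponential rate λ, the posterior after n observations with total T = Σxᵢ is Gamma(α+n, β+T).
Sum of observations T = 6.6 minutes; n = 10.
Posterior: Gamma(5.1+10, 4.4+6.6) = Gamma(15.1, 11.0).
Posterior mean of λ = α/β = 15.1/11.0 = 1.3727.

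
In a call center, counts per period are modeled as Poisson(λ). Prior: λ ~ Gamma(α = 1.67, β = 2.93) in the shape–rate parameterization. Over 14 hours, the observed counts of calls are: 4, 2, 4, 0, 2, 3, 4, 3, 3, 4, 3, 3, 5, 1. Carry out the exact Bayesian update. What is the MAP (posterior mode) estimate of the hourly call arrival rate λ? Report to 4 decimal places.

2.4613

With a Gamma(shape α, rate β) prior, the Poisson likelihood is conjugate: the posterior is Gamma(α + ΣXᵢ, β + n).
Sum of counts S = 41 over n = 14 hours.
Posterior: Gamma(α+S, β+n) = Gamma(1.67+41, 2.93+14) = Gamma(42.67, 16.93).
Mode of Gamma(α,β) for α≥1 is (α−1)/β = 41.67/16.93 = 2.4613.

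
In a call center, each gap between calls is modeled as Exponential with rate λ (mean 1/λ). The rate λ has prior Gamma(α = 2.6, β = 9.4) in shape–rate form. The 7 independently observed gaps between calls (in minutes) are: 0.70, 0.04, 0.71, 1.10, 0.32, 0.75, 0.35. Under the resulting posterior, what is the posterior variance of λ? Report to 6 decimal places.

0.053704

With a Gamma(shape α, rate β) prior on the exponential rate λ, the posterior after n observations with total T = Σxᵢ is Gamma(α+n, β+T).
Sum of observations T = 3.97 minutes; n = 7.
Posterior: Gamma(2.6+7, 9.4+3.97) = Gamma(9.6, 13.37).
Var = α/β² = 0.053704.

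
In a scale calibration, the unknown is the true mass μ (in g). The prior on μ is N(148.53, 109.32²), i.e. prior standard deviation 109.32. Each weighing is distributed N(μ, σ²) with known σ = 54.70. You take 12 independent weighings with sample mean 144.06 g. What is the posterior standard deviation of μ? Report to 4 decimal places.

For Normal data with known variance σ², a Normal(μ₀, σ₀²) prior on μ is conjugate. Posterior precision = 1/σ₀² + n/σ²; posterior mean is the precision-weighted average of μ₀ and x̄.
σ₀² = 109.32² = 11950.8624, σ² = 54.70² = 2992.09; σ² + n·σ₀² = 2992.09 + 12·11950.8624 = 146402.4388.
Posterior precision = 1/σ₀² + n/σ² = 1/11950.8624 + 12/2992.09 = (σ² + n·σ₀²)/(σ₀²σ²) = 146402.4388/(11950.8624·2992.09); posterior variance σₙ² = σ₀²σ²/(σ² + n·σ₀²) = 11950.8624·2992.09/146402.4388 = 244.244947.
Posterior SD = √σₙ² = √(11950.8624·2992.09/146402.4388) = 15.6283.

15.6283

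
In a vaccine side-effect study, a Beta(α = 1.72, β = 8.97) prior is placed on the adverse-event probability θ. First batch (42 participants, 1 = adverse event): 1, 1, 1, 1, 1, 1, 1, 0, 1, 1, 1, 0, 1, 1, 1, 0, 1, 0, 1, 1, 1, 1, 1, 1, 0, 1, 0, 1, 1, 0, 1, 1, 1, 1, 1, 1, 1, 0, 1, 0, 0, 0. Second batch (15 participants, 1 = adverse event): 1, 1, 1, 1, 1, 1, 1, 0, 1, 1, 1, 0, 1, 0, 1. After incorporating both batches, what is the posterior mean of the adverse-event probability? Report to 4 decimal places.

The Beta prior is conjugate to a Binomial/Bernoulli likelihood; the update adds successes to α and failures to β.
After batch 1: Beta(1.72+31, 8.97+11) = Beta(32.72, 19.97).
After batch 2: Beta(32.72+12, 19.97+3) = Beta(44.72, 22.97).
Posterior mean = α/(α+β) = 44.72/67.69 = 0.6607.

0.6607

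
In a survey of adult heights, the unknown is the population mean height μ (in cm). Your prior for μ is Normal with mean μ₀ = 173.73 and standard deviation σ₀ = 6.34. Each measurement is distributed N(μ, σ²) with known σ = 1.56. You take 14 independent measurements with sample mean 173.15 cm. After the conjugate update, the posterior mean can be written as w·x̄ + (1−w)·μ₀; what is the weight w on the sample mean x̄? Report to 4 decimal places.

For Normal data with known variance σ², a Normal(μ₀, σ₀²) prior on μ is conjugate. Posterior precision = 1/σ₀² + n/σ²; posterior mean is the precision-weighted average of μ₀ and x̄.
σ₀² = 6.34² = 40.1956, σ² = 1.56² = 2.4336. Prior precision 1/σ₀² = 1/40.1956; data precision n/σ² = 14/2.4336.
w = (n/σ²)/(1/σ₀² + n/σ²) = n·σ₀²/(σ² + n·σ₀²) = 14·40.1956/(2.4336 + 14·40.1956) = 562.7384/565.172 = 0.9957.

0.9957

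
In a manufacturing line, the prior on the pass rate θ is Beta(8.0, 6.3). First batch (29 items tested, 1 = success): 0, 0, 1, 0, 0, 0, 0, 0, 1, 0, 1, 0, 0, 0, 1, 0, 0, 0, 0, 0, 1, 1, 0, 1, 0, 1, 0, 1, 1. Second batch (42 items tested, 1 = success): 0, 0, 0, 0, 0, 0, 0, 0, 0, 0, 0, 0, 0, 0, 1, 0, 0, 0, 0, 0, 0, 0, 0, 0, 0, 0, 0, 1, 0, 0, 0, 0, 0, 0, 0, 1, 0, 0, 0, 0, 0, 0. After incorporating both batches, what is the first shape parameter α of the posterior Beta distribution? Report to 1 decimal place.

The Beta prior is conjugate to a Binomial/Bernoulli likelihood; the update adds successes to α and failures to β.
After batch 1: Beta(8.0+10, 6.3+19) = Beta(18.0, 25.3).
After batch 2: Beta(18.0+3, 25.3+39) = Beta(21.0, 64.3).
Posterior α = 21.0.

21.0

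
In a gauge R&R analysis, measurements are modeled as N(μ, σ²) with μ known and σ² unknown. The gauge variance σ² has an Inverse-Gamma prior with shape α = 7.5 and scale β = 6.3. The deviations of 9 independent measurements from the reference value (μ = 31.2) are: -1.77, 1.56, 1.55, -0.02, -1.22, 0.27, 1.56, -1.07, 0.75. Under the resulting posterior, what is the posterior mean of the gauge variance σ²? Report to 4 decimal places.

With known mean μ and an Inverse-Gamma(α, β) prior on σ², the Normal likelihood is conjugate: posterior is Inv-Gamma(α + n/2, β + Σ(xᵢ−μ)²/2).
Σ(xᵢ−μ)² = (-1.77)² + (1.56)² + (1.55)² + (-0.02)² + (-1.22)² + (0.27)² + (1.56)² + (-1.07)² + (0.75)² = 13.6717.
Posterior: Inv-Gamma(7.5 + 9/2, 6.3 + 13.6717/2) = Inv-Gamma(12.00, 13.13585).
E[σ²|data] = β/(α−1) = 13.13585/11.00 = 1.1942.

1.1942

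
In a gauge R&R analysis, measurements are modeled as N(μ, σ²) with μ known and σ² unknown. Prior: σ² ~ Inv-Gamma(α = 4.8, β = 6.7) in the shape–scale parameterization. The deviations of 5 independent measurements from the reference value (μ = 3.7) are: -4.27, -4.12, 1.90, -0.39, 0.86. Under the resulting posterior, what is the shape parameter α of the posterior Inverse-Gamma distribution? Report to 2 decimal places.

With known mean μ and an Inverse-Gamma(α, β) prior on σ², the Normal likelihood is conjugate: posterior is Inv-Gamma(α + n/2, β + Σ(xᵢ−μ)²/2).
Σ(xᵢ−μ)² = (-4.27)² + (-4.12)² + (1.90)² + (-0.39)² + (0.86)² = 39.7090.
Posterior: Inv-Gamma(4.8 + 5/2, 6.7 + 39.7090/2) = Inv-Gamma(7.30, 26.55450).
Posterior α = 7.30.

7.30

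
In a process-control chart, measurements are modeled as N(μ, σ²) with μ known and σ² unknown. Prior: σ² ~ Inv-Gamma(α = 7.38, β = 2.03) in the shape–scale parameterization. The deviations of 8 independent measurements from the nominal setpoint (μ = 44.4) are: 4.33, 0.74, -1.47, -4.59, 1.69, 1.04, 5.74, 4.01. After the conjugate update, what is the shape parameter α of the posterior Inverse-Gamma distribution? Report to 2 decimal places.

11.38

With known mean μ and an Inverse-Gamma(α, β) prior on σ², the Normal likelihood is conjugate: posterior is Inv-Gamma(α + n/2, β + Σ(xᵢ−μ)²/2).
Σ(xᵢ−μ)² = (4.33)² + (0.74)² + (-1.47)² + (-4.59)² + (1.69)² + (1.04)² + (5.74)² + (4.01)² = 95.4909.
Posterior: Inv-Gamma(7.38 + 8/2, 2.03 + 95.4909/2) = Inv-Gamma(11.38, 49.77545).
Posterior α = 11.38.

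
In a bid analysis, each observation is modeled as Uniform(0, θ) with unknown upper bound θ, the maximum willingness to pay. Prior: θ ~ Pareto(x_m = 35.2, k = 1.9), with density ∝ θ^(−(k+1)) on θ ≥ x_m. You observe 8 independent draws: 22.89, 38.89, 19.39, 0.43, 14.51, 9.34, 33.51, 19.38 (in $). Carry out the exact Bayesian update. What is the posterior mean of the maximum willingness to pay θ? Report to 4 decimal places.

43.2597

A Pareto(scale x_m, shape k) prior on the upper bound θ of Uniform(0, θ) is conjugate: posterior is Pareto(max(x_m, max xᵢ), k + n).
Sample maximum = 38.89; prior scale x_m = 35.2 → posterior scale = max = 38.89.
Posterior shape = 1.9 + 8 = 9.9.
E[θ|data] = k·x_m/(k−1) = 9.9·38.89/8.9 = 43.2597.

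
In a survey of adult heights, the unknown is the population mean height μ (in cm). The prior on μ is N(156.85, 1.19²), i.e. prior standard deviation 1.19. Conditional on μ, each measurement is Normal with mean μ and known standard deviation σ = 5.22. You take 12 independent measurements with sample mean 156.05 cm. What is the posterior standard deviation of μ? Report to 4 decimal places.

For Normal data with known variance σ², a Normal(μ₀, σ₀²) prior on μ is conjugate. Posterior precision = 1/σ₀² + n/σ²; posterior mean is the precision-weighted average of μ₀ and x̄.
σ₀² = 1.19² = 1.4161, σ² = 5.22² = 27.2484; σ² + n·σ₀² = 27.2484 + 12·1.4161 = 44.2416.
Posterior precision = 1/σ₀² + n/σ² = 1/1.4161 + 12/27.2484 = (σ² + n·σ₀²)/(σ₀²σ²) = 44.2416/(1.4161·27.2484); posterior variance σₙ² = σ₀²σ²/(σ² + n·σ₀²) = 1.4161·27.2484/44.2416 = 0.872176.
Posterior SD = √σₙ² = √(1.4161·27.2484/44.2416) = 0.9339.

0.9339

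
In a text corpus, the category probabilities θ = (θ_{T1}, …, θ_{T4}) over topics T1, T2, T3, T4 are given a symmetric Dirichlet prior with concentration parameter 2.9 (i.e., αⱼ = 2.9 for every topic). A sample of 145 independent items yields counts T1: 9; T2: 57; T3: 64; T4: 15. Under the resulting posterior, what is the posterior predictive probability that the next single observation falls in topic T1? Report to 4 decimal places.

0.0760

The Dirichlet prior is conjugate to the Multinomial likelihood: each posterior αⱼ = prior αⱼ + observed count nⱼ.
Posterior concentration: (11.9, 59.9, 66.9, 17.9), total = 156.6.
P(next = T1 | data) = α_{T1}/Σα = 0.0760.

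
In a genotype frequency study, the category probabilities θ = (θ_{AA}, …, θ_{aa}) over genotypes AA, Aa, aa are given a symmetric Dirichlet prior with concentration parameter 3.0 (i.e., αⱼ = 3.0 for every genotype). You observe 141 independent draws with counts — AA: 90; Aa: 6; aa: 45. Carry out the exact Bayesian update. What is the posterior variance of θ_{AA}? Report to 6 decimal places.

The Dirichlet prior is conjugate to the Multinomial likelihood: each posterior αⱼ = prior αⱼ + observed count nⱼ.
Posterior concentration: (93.0, 9.0, 48.0), total = 150.0.
Var[θ_j] = α_j(Σα−α_j)/((Σα)²(Σα+1)) = 93.0·57.0/(150.0²·151.0) = 0.001560.

0.001560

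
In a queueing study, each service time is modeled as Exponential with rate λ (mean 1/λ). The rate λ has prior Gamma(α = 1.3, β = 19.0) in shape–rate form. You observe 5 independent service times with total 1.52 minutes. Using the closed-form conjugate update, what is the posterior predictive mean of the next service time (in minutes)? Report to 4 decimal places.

3.8717

With a Gamma(shape α, rate β) prior on the exponential rate λ, the posterior after n observations with total T = Σxᵢ is Gamma(α+n, β+T).
Posterior: Gamma(1.3+5, 19.0+1.52) = Gamma(6.3, 20.52).
The predictive distribution for the next observation is Lomax; its mean is β/(α−1) = 20.52/5.3 = 3.8717.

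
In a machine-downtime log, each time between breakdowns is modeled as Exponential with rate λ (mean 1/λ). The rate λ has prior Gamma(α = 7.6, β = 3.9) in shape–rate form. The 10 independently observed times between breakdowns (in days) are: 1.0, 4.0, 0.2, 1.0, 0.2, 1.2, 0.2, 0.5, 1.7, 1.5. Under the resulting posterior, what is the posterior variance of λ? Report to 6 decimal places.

0.074212

With a Gamma(shape α, rate β) prior on the exponential rate λ, the posterior after n observations with total T = Σxᵢ is Gamma(α+n, β+T).
Sum of observations T = 11.5 days; n = 10.
Posterior: Gamma(7.6+10, 3.9+11.5) = Gamma(17.6, 15.4).
Var = α/β² = 0.074212.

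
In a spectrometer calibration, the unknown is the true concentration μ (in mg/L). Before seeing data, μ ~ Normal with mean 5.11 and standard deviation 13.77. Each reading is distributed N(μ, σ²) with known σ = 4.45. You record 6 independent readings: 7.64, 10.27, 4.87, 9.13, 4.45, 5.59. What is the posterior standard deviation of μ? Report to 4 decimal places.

1.8011

For Normal data with known variance σ², a Normal(μ₀, σ₀²) prior on μ is conjugate. Posterior precision = 1/σ₀² + n/σ²; posterior mean is the precision-weighted average of μ₀ and x̄.
σ₀² = 13.77² = 189.6129, σ² = 4.45² = 19.8025; σ² + n·σ₀² = 19.8025 + 6·189.6129 = 1157.4799.
Posterior precision = 1/σ₀² + n/σ² = 1/189.6129 + 6/19.8025 = (σ² + n·σ₀²)/(σ₀²σ²) = 1157.4799/(189.6129·19.8025); posterior variance σₙ² = σ₀²σ²/(σ² + n·σ₀²) = 189.6129·19.8025/1157.4799 = 3.243952.
Posterior SD = √σₙ² = √(189.6129·19.8025/1157.4799) = 1.8011.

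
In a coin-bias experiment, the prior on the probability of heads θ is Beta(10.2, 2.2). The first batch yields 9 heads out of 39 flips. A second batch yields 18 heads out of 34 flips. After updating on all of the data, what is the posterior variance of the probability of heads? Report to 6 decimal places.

0.002846

The Beta prior is conjugate to a Binomial/Bernoulli likelihood; the update adds successes to α and failures to β.
After batch 1: Beta(10.2+9, 2.2+30) = Beta(19.2, 32.2).
After batch 2: Beta(19.2+18, 32.2+16) = Beta(37.2, 48.2).
Var = αβ/((α+β)²(α+β+1)) = 37.2·48.2/(85.4²·86.4) = 0.002846.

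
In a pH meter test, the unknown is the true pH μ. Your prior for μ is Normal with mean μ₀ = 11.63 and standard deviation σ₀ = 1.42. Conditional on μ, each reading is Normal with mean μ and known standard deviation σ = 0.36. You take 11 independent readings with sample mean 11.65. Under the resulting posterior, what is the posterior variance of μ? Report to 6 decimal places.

For Normal data with known variance σ², a Normal(μ₀, σ₀²) prior on μ is conjugate. Posterior precision = 1/σ₀² + n/σ²; posterior mean is the precision-weighted average of μ₀ and x̄.
σ₀² = 1.42² = 2.0164, σ² = 0.36² = 0.1296; σ² + n·σ₀² = 0.1296 + 11·2.0164 = 22.31.
Posterior precision = 1/σ₀² + n/σ² = 1/2.0164 + 11/0.1296 = (σ² + n·σ₀²)/(σ₀²σ²) = 22.31/(2.0164·0.1296); posterior variance σₙ² = σ₀²σ²/(σ² + n·σ₀²) = 2.0164·0.1296/22.31 = 0.011713.

0.011713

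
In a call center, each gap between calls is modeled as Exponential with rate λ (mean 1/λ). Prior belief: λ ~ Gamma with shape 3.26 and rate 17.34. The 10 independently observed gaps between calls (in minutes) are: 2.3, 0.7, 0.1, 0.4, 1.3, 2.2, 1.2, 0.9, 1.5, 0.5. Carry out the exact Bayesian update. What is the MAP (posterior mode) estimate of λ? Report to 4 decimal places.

0.4311

With a Gamma(shape α, rate β) prior on the exponential rate λ, the posterior after n observations with total T = Σxᵢ is Gamma(α+n, β+T).
Sum of observations T = 11.1 minutes; n = 10.
Posterior: Gamma(3.26+10, 17.34+11.1) = Gamma(13.26, 28.44).
Mode = (α−1)/β = 0.4311.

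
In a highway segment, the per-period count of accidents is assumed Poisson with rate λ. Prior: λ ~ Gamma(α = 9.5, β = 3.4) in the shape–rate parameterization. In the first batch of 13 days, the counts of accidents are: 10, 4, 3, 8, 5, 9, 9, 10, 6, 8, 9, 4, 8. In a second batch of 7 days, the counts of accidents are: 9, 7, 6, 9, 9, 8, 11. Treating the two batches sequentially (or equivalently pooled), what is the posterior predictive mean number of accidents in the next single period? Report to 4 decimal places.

6.9017

With a Gamma(shape α, rate β) prior, the Poisson likelihood is conjugate: the posterior is Gamma(α + ΣXᵢ, β + n).
Batch 1: sum of counts S = 93 over n = 13 days.
After batch 1: Gamma(α+S, β+n) = Gamma(9.5+93, 3.4+13) = Gamma(102.5, 16.4).
Batch 2: sum of counts S = 59 over n = 7 days.
After batch 2: Gamma(α+S, β+n) = Gamma(102.5+59, 16.4+7) = Gamma(161.5, 23.4).
The predictive distribution for one future period is NegBinom with mean α/β = 6.9017.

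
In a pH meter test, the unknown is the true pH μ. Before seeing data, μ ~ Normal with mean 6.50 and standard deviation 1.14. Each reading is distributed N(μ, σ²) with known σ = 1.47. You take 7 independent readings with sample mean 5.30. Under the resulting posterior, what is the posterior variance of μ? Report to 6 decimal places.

0.249448

For Normal data with known variance σ², a Normal(μ₀, σ₀²) prior on μ is conjugate. Posterior precision = 1/σ₀² + n/σ²; posterior mean is the precision-weighted average of μ₀ and x̄.
σ₀² = 1.14² = 1.2996, σ² = 1.47² = 2.1609; σ² + n·σ₀² = 2.1609 + 7·1.2996 = 11.2581.
Posterior precision = 1/σ₀² + n/σ² = 1/1.2996 + 7/2.1609 = (σ² + n·σ₀²)/(σ₀²σ²) = 11.2581/(1.2996·2.1609); posterior variance σₙ² = σ₀²σ²/(σ² + n·σ₀²) = 1.2996·2.1609/11.2581 = 0.249448.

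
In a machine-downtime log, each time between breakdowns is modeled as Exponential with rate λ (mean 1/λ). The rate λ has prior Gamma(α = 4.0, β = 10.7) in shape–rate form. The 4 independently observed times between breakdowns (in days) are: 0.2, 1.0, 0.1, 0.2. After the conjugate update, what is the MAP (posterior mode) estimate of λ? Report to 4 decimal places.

0.5738

With a Gamma(shape α, rate β) prior on the exponential rate λ, the posterior after n observations with total T = Σxᵢ is Gamma(α+n, β+T).
Sum of observations T = 1.5 days; n = 4.
Posterior: Gamma(4.0+4, 10.7+1.5) = Gamma(8.0, 12.2).
Mode = (α−1)/β = 0.5738.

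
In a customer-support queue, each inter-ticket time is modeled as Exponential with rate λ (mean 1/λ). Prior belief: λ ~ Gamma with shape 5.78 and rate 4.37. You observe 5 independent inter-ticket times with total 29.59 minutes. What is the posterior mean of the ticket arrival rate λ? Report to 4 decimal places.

0.3174

With a Gamma(shape α, rate β) prior on the exponential rate λ, the posterior after n observations with total T = Σxᵢ is Gamma(α+n, β+T).
Posterior: Gamma(5.78+5, 4.37+29.59) = Gamma(10.78, 33.96).
Posterior mean of λ = α/β = 10.78/33.96 = 0.3174.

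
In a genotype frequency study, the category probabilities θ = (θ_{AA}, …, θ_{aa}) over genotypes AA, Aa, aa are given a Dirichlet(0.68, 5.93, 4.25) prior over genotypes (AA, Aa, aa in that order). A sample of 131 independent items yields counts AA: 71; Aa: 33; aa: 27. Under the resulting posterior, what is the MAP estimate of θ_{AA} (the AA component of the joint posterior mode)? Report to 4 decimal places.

The Dirichlet prior is conjugate to the Multinomial likelihood: each posterior αⱼ = prior αⱼ + observed count nⱼ.
Posterior concentration: (71.68, 38.93, 31.25), total = 141.86.
Joint mode component: (α_{AA}−1)/(Σα−K) = 70.68/138.86 = 0.5090.

0.5090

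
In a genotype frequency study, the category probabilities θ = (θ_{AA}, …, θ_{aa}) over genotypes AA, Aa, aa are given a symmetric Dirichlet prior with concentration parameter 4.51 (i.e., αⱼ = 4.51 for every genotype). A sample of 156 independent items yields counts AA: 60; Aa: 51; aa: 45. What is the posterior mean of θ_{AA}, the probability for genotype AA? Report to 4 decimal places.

0.3805

The Dirichlet prior is conjugate to the Multinomial likelihood: each posterior αⱼ = prior αⱼ + observed count nⱼ.
Posterior concentration: (64.51, 55.51, 49.51), total = 169.53.
E[θ_{AA}|data] = α_{AA}/Σα = 64.51/169.53 = 0.3805.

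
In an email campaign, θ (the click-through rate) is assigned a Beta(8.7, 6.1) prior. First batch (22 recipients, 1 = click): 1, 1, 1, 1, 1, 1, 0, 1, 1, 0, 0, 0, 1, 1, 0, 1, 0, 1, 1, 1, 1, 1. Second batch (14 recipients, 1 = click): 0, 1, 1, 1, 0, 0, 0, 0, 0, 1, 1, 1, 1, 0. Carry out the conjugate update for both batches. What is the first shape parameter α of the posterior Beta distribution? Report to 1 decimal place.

The Beta prior is conjugate to a Binomial/Bernoulli likelihood; the update adds successes to α and failures to β.
After batch 1: Beta(8.7+16, 6.1+6) = Beta(24.7, 12.1).
After batch 2: Beta(24.7+7, 12.1+7) = Beta(31.7, 19.1).
Posterior α = 31.7.

31.7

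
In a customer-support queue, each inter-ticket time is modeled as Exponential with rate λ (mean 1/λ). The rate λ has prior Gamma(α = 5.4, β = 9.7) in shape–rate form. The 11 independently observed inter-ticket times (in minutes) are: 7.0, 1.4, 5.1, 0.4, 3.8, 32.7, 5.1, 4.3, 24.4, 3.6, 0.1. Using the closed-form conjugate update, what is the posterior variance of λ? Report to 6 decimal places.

0.001722

With a Gamma(shape α, rate β) prior on the exponential rate λ, the posterior after n observations with total T = Σxᵢ is Gamma(α+n, β+T).
Sum of observations T = 87.9 minutes; n = 11.
Posterior: Gamma(5.4+11, 9.7+87.9) = Gamma(16.4, 97.6).
Var = α/β² = 0.001722.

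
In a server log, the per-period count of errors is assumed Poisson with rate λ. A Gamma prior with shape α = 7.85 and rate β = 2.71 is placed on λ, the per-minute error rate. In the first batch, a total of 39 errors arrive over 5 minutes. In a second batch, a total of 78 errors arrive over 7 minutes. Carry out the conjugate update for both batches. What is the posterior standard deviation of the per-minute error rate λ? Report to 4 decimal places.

0.7596

With a Gamma(shape α, rate β) prior, the Poisson likelihood is conjugate: the posterior is Gamma(α + ΣXᵢ, β + n).
After batch 1: Gamma(α+S, β+n) = Gamma(7.85+39, 2.71+5) = Gamma(46.85, 7.71).
After batch 2: Gamma(α+S, β+n) = Gamma(46.85+78, 7.71+7) = Gamma(124.85, 14.71).
SD = √α/β = √124.85/14.71 = 0.7596.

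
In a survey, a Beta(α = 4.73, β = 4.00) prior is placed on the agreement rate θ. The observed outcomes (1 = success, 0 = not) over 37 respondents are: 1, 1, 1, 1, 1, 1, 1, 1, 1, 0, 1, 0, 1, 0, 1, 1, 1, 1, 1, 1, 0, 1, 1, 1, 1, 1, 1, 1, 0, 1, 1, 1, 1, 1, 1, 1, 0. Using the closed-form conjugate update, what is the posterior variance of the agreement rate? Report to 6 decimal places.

The Beta prior is conjugate to a Binomial/Bernoulli likelihood; the update adds successes to α and failures to β.
Posterior: Beta(α+k, β+n−k) = Beta(4.73+31, 4.00+6) = Beta(35.73, 10.00).
Var = αβ/((α+β)²(α+β+1)) = 35.73·10.00/(45.73²·46.73) = 0.003656.

0.003656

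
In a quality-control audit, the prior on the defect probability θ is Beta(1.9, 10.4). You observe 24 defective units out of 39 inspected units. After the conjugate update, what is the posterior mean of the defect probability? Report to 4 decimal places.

0.5049

The Beta prior is conjugate to a Binomial/Bernoulli likelihood; the update adds successes to α and failures to β.
Posterior: Beta(α+k, β+n−k) = Beta(1.9+24, 10.4+15) = Beta(25.9, 25.4).
Posterior mean = α/(α+β) = 25.9/51.3 = 0.5049.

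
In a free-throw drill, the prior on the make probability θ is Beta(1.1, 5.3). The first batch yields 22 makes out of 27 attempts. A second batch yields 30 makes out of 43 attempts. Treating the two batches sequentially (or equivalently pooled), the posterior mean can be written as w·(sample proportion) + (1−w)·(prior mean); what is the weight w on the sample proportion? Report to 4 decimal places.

The Beta prior is conjugate to a Binomial/Bernoulli likelihood; the update adds successes to α and failures to β.
Total number of attempts: n = 27 + 43 = 70.
Posterior mean = (α₀+k)/(α₀+β₀+n) = [n/(α₀+β₀+n)]·(k/n) + [(α₀+β₀)/(α₀+β₀+n)]·α₀/(α₀+β₀), so only n and the prior enter the weight.
The weight on the data is w = n/(α₀+β₀+n) = 70/(1.1+5.3+70) = 70/76.4 = 0.9162.

0.9162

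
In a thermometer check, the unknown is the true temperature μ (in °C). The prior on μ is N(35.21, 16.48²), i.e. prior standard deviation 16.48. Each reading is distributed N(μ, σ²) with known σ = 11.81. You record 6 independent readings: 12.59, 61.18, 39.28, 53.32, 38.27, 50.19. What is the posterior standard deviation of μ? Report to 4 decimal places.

For Normal data with known variance σ², a Normal(μ₀, σ₀²) prior on μ is conjugate. Posterior precision = 1/σ₀² + n/σ²; posterior mean is the precision-weighted average of μ₀ and x̄.
σ₀² = 16.48² = 271.5904, σ² = 11.81² = 139.4761; σ² + n·σ₀² = 139.4761 + 6·271.5904 = 1769.0185.
Posterior precision = 1/σ₀² + n/σ² = 1/271.5904 + 6/139.4761 = (σ² + n·σ₀²)/(σ₀²σ²) = 1769.0185/(271.5904·139.4761); posterior variance σₙ² = σ₀²σ²/(σ² + n·σ₀²) = 271.5904·139.4761/1769.0185 = 21.413213.
Posterior SD = √σₙ² = √(271.5904·139.4761/1769.0185) = 4.6274.

4.6274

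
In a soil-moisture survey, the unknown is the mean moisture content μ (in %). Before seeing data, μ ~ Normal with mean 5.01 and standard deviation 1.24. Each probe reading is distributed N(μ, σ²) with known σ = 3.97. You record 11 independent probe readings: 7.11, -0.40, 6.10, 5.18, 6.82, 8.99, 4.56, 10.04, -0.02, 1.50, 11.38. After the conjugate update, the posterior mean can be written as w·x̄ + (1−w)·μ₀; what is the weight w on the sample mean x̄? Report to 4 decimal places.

0.5176

For Normal data with known variance σ², a Normal(μ₀, σ₀²) prior on μ is conjugate. Posterior precision = 1/σ₀² + n/σ²; posterior mean is the precision-weighted average of μ₀ and x̄.
σ₀² = 1.24² = 1.5376, σ² = 3.97² = 15.7609. Prior precision 1/σ₀² = 1/1.5376; data precision n/σ² = 11/15.7609.
w = (n/σ²)/(1/σ₀² + n/σ²) = n·σ₀²/(σ² + n·σ₀²) = 11·1.5376/(15.7609 + 11·1.5376) = 16.9136/32.6745 = 0.5176.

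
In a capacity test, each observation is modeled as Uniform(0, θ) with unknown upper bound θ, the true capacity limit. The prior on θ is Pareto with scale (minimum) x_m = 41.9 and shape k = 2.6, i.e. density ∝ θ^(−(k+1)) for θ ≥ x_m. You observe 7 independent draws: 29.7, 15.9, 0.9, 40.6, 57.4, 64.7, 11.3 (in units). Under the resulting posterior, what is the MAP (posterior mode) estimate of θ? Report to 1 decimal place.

64.7

A Pareto(scale x_m, shape k) prior on the upper bound θ of Uniform(0, θ) is conjugate: posterior is Pareto(max(x_m, max xᵢ), k + n).
Sample maximum = 64.7; prior scale x_m = 41.9 → posterior scale = max = 64.7.
Posterior shape = 2.6 + 7 = 9.6.
The Pareto density is decreasing on [x_m, ∞), so the mode is x_m = 64.7.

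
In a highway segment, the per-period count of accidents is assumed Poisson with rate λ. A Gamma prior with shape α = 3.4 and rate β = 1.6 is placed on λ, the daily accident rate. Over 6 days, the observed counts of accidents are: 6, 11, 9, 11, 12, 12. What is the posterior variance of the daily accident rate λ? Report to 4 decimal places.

With a Gamma(shape α, rate β) prior, the Poisson likelihood is conjugate: the posterior is Gamma(α + ΣXᵢ, β + n).
Sum of counts S = 61 over n = 6 days.
Posterior: Gamma(α+S, β+n) = Gamma(3.4+61, 1.6+6) = Gamma(64.4, 7.6).
Var = α/β² = 64.4/7.6² = 1.1150.

1.1150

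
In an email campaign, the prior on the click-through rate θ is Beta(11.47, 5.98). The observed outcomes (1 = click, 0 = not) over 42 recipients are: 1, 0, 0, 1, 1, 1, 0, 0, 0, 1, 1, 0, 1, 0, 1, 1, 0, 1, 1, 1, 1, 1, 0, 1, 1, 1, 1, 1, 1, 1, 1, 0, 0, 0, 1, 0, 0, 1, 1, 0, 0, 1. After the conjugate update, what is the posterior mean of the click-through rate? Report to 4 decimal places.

0.6303

The Beta prior is conjugate to a Binomial/Bernoulli likelihood; the update adds successes to α and failures to β.
Posterior: Beta(α+k, β+n−k) = Beta(11.47+26, 5.98+16) = Beta(37.47, 21.98).
Posterior mean = α/(α+β) = 37.47/59.45 = 0.6303.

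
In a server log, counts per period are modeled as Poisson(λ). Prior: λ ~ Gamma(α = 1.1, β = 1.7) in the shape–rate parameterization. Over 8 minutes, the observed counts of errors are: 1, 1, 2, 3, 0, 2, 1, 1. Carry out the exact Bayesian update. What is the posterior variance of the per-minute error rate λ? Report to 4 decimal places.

0.1286

With a Gamma(shape α, rate β) prior, the Poisson likelihood is conjugate: the posterior is Gamma(α + ΣXᵢ, β + n).
Sum of counts S = 11 over n = 8 minutes.
Posterior: Gamma(α+S, β+n) = Gamma(1.1+11, 1.7+8) = Gamma(12.1, 9.7).
Var = α/β² = 12.1/9.7² = 0.1286.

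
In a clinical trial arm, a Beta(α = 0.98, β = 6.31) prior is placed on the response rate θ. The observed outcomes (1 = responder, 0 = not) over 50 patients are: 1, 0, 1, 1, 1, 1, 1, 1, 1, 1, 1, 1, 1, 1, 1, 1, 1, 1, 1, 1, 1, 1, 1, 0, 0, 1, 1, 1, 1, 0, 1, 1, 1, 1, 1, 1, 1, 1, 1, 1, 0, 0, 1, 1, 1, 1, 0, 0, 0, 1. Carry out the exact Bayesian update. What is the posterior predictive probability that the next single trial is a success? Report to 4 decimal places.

The Beta prior is conjugate to a Binomial/Bernoulli likelihood; the update adds successes to α and failures to β.
Posterior: Beta(α+k, β+n−k) = Beta(0.98+41, 6.31+9) = Beta(41.98, 15.31).
For a single future Bernoulli trial, P(success | data) = α/(α+β) = 0.7328.

0.7328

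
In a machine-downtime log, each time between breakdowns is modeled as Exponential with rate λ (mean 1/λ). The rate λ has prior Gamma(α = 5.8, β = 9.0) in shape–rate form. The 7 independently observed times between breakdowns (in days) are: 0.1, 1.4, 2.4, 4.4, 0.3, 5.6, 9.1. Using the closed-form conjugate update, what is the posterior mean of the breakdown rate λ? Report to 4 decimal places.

0.3963

With a Gamma(shape α, rate β) prior on the exponential rate λ, the posterior after n observations with total T = Σxᵢ is Gamma(α+n, β+T).
Sum of observations T = 23.3 days; n = 7.
Posterior: Gamma(5.8+7, 9.0+23.3) = Gamma(12.8, 32.3).
Posterior mean of λ = α/β = 12.8/32.3 = 0.3963.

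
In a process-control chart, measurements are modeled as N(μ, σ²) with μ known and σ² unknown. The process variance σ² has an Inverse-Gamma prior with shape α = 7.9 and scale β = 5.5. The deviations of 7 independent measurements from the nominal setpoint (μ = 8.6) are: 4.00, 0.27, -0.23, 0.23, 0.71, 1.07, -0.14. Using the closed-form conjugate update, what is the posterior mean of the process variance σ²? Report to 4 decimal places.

With known mean μ and an Inverse-Gamma(α, β) prior on σ², the Normal likelihood is conjugate: posterior is Inv-Gamma(α + n/2, β + Σ(xᵢ−μ)²/2).
Σ(xᵢ−μ)² = (4.00)² + (0.27)² + (-0.23)² + (0.23)² + (0.71)² + (1.07)² + (-0.14)² = 17.8473.
Posterior: Inv-Gamma(7.9 + 7/2, 5.5 + 17.8473/2) = Inv-Gamma(11.40, 14.42365).
E[σ²|data] = β/(α−1) = 14.42365/10.40 = 1.3869.

1.3869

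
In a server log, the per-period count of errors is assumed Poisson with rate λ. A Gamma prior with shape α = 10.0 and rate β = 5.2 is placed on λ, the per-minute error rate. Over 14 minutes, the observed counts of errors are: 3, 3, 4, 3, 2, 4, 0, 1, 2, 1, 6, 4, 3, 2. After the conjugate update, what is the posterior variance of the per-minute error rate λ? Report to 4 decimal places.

0.1302

With a Gamma(shape α, rate β) prior, the Poisson likelihood is conjugate: the posterior is Gamma(α + ΣXᵢ, β + n).
Sum of counts S = 38 over n = 14 minutes.
Posterior: Gamma(α+S, β+n) = Gamma(10.0+38, 5.2+14) = Gamma(48.0, 19.2).
Var = α/β² = 48.0/19.2² = 0.1302.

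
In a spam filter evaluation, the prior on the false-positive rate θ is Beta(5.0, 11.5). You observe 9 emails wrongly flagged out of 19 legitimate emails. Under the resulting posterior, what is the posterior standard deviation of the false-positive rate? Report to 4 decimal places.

0.0809

The Beta prior is conjugate to a Binomial/Bernoulli likelihood; the update adds successes to α and failures to β.
Posterior: Beta(α+k, β+n−k) = Beta(5.0+9, 11.5+10) = Beta(14.0, 21.5).
Var = αβ/((α+β)²(α+β+1)) = 14.0·21.5/(35.5²·36.5) = 0.00654360; SD = √0.00654360 = 0.0809.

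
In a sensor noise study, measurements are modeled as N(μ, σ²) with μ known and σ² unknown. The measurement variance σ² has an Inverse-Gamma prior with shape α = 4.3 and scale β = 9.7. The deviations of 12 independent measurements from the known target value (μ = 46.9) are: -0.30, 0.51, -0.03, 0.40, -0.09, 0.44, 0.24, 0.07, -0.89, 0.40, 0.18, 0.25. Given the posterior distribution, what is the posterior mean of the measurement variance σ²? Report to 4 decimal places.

With known mean μ and an Inverse-Gamma(α, β) prior on σ², the Normal likelihood is conjugate: posterior is Inv-Gamma(α + n/2, β + Σ(xᵢ−μ)²/2).
Σ(xᵢ−μ)² = (-0.30)² + (0.51)² + (-0.03)² + (0.40)² + (-0.09)² + (0.44)² + (0.24)² + (0.07)² + (-0.89)² + (0.40)² + (0.18)² + (0.25)² = 1.8222.
Posterior: Inv-Gamma(4.3 + 12/2, 9.7 + 1.8222/2) = Inv-Gamma(10.30, 10.61110).
E[σ²|data] = β/(α−1) = 10.61110/9.30 = 1.1410.

1.1410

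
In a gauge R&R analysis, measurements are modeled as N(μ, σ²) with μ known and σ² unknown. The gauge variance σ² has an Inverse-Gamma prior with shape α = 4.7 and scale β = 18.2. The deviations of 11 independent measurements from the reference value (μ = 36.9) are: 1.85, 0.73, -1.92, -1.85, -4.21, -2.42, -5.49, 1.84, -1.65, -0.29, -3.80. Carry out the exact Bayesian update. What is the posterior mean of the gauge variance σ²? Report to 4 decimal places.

6.6205

With known mean μ and an Inverse-Gamma(α, β) prior on σ², the Normal likelihood is conjugate: posterior is Inv-Gamma(α + n/2, β + Σ(xᵢ−μ)²/2).
Σ(xᵢ−μ)² = (1.85)² + (0.73)² + (-1.92)² + (-1.85)² + (-4.21)² + (-2.42)² + (-5.49)² + (1.84)² + (-1.65)² + (-0.29)² + (-3.80)² = 85.4171.
Posterior: Inv-Gamma(4.7 + 11/2, 18.2 + 85.4171/2) = Inv-Gamma(10.20, 60.90855).
E[σ²|data] = β/(α−1) = 60.90855/9.20 = 6.6205.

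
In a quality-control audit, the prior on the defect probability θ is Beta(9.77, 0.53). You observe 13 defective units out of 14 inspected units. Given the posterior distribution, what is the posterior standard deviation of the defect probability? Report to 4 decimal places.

0.0483

The Beta prior is conjugate to a Binomial/Bernoulli likelihood; the update adds successes to α and failures to β.
Posterior: Beta(α+k, β+n−k) = Beta(9.77+13, 0.53+1) = Beta(22.77, 1.53).
Var = αβ/((α+β)²(α+β+1)) = 22.77·1.53/(24.30²·25.30) = 0.00233196; SD = √0.00233196 = 0.0483.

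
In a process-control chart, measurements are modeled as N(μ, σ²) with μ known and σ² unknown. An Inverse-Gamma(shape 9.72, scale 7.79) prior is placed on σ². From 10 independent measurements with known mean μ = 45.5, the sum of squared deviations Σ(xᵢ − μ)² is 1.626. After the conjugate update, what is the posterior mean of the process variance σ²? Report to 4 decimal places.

With known mean μ and an Inverse-Gamma(α, β) prior on σ², the Normal likelihood is conjugate: posterior is Inv-Gamma(α + n/2, β + Σ(xᵢ−μ)²/2).
Posterior: Inv-Gamma(9.72 + 10/2, 7.79 + 1.626/2) = Inv-Gamma(14.72, 8.6030).
E[σ²|data] = β/(α−1) = 8.6030/13.72 = 0.6270.

0.6270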